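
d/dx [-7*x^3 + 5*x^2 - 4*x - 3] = -21*x^2 + 10*x - 4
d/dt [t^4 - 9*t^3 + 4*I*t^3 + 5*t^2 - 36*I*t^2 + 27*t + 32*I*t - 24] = 4*t^3 + t^2*(-27 + 12*I) + t*(10 - 72*I) + 27 + 32*I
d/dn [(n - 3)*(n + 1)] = 2*n - 2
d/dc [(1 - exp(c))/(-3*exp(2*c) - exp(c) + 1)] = 3*(2 - exp(c))*exp(2*c)/(9*exp(4*c) + 6*exp(3*c) - 5*exp(2*c) - 2*exp(c) + 1)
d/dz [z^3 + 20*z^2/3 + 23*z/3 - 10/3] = 3*z^2 + 40*z/3 + 23/3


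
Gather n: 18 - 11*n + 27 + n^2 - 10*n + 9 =n^2 - 21*n + 54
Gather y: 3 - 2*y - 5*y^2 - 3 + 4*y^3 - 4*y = 4*y^3 - 5*y^2 - 6*y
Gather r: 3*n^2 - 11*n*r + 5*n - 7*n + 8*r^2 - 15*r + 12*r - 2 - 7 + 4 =3*n^2 - 2*n + 8*r^2 + r*(-11*n - 3) - 5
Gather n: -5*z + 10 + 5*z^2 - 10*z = 5*z^2 - 15*z + 10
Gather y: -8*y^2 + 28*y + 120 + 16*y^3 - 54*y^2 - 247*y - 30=16*y^3 - 62*y^2 - 219*y + 90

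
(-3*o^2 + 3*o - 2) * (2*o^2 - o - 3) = -6*o^4 + 9*o^3 + 2*o^2 - 7*o + 6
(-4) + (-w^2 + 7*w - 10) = -w^2 + 7*w - 14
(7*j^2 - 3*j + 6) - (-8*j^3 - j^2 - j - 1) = 8*j^3 + 8*j^2 - 2*j + 7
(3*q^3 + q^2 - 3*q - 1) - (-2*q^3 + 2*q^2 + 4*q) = 5*q^3 - q^2 - 7*q - 1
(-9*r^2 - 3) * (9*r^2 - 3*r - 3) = -81*r^4 + 27*r^3 + 9*r + 9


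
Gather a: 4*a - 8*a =-4*a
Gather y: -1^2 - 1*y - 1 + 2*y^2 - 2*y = 2*y^2 - 3*y - 2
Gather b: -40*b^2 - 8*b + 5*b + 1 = -40*b^2 - 3*b + 1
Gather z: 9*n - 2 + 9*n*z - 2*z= 9*n + z*(9*n - 2) - 2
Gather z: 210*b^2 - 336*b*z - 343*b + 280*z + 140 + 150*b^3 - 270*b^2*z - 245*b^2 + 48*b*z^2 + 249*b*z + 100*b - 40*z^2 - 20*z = 150*b^3 - 35*b^2 - 243*b + z^2*(48*b - 40) + z*(-270*b^2 - 87*b + 260) + 140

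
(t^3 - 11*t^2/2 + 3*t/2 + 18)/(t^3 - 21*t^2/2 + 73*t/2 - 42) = (2*t + 3)/(2*t - 7)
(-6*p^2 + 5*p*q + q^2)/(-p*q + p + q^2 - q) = (6*p + q)/(q - 1)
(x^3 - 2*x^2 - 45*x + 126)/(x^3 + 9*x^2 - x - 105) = (x - 6)/(x + 5)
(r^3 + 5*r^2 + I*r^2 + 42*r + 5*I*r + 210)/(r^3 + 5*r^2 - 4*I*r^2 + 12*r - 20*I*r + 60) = (r + 7*I)/(r + 2*I)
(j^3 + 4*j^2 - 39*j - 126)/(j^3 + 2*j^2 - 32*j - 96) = (j^2 + 10*j + 21)/(j^2 + 8*j + 16)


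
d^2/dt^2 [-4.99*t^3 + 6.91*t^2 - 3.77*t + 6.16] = 13.82 - 29.94*t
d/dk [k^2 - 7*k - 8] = 2*k - 7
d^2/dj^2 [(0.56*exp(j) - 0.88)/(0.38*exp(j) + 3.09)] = (6.380232 - 0.784624*exp(j))*exp(j)/(0.054872*exp(3*j) + 1.338588*exp(2*j) + 10.884834*exp(j) + 29.503629)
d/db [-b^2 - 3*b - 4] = -2*b - 3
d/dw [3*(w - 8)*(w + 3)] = 6*w - 15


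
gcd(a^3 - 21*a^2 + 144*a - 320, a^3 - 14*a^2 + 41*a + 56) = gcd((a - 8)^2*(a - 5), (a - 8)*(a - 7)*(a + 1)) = a - 8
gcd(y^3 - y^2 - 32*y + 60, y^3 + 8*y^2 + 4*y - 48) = y^2 + 4*y - 12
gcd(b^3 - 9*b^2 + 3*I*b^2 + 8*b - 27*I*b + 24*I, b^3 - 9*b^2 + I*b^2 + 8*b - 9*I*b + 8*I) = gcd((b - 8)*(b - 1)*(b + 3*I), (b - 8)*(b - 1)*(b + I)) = b^2 - 9*b + 8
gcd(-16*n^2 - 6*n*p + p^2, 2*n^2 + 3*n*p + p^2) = 2*n + p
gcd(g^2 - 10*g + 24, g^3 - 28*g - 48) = g - 6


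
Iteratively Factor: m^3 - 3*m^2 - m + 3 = (m - 1)*(m^2 - 2*m - 3) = (m - 1)*(m + 1)*(m - 3)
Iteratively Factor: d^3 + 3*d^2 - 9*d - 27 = (d + 3)*(d^2 - 9) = (d - 3)*(d + 3)*(d + 3)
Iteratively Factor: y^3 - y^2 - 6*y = (y + 2)*(y^2 - 3*y) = y*(y + 2)*(y - 3)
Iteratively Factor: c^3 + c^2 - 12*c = (c + 4)*(c^2 - 3*c) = c*(c + 4)*(c - 3)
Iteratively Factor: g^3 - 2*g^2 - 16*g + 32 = (g - 2)*(g^2 - 16) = (g - 2)*(g + 4)*(g - 4)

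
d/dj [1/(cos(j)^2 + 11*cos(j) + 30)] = (2*cos(j) + 11)*sin(j)/(cos(j)^2 + 11*cos(j) + 30)^2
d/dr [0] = 0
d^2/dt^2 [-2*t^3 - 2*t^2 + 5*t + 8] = -12*t - 4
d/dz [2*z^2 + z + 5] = 4*z + 1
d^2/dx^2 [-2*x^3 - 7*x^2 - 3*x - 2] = -12*x - 14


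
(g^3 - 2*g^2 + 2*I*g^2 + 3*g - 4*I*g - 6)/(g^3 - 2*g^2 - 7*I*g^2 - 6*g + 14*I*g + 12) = (g + 3*I)/(g - 6*I)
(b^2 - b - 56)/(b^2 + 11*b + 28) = (b - 8)/(b + 4)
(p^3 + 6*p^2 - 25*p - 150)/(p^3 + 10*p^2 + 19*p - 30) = (p - 5)/(p - 1)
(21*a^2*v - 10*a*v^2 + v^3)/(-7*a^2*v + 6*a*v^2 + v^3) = (21*a^2 - 10*a*v + v^2)/(-7*a^2 + 6*a*v + v^2)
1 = 1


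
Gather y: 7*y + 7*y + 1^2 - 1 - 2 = 14*y - 2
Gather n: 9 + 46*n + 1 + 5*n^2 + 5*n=5*n^2 + 51*n + 10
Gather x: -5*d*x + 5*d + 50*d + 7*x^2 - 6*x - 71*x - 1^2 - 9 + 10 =55*d + 7*x^2 + x*(-5*d - 77)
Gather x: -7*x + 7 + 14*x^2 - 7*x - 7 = 14*x^2 - 14*x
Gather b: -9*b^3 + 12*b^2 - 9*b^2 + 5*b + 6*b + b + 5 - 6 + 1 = -9*b^3 + 3*b^2 + 12*b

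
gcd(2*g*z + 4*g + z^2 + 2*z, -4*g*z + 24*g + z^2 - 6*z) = 1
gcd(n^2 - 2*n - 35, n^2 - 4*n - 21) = n - 7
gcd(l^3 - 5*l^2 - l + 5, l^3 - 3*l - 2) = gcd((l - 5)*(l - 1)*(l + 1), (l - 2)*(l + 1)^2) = l + 1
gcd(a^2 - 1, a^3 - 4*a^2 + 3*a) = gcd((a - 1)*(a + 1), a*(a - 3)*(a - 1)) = a - 1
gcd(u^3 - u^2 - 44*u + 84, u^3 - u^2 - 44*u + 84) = u^3 - u^2 - 44*u + 84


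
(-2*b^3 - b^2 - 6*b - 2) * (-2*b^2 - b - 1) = 4*b^5 + 4*b^4 + 15*b^3 + 11*b^2 + 8*b + 2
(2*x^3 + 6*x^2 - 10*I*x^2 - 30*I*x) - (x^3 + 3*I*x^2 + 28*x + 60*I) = x^3 + 6*x^2 - 13*I*x^2 - 28*x - 30*I*x - 60*I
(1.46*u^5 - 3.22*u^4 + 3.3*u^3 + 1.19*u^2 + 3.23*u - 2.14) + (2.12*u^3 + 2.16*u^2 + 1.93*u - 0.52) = 1.46*u^5 - 3.22*u^4 + 5.42*u^3 + 3.35*u^2 + 5.16*u - 2.66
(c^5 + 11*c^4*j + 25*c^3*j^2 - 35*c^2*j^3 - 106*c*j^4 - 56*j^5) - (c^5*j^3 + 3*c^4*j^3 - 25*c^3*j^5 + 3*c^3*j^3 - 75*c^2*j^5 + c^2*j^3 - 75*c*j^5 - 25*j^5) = -c^5*j^3 + c^5 - 3*c^4*j^3 + 11*c^4*j + 25*c^3*j^5 - 3*c^3*j^3 + 25*c^3*j^2 + 75*c^2*j^5 - 36*c^2*j^3 + 75*c*j^5 - 106*c*j^4 - 31*j^5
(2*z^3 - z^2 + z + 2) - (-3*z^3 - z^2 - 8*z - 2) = 5*z^3 + 9*z + 4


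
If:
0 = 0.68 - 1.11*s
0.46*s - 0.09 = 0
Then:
No Solution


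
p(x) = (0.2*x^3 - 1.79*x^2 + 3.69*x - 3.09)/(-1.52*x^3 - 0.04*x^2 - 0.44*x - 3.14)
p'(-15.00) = -0.01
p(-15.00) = -0.22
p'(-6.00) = -0.06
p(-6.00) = -0.41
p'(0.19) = -1.08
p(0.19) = 0.76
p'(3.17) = -0.02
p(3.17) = 0.06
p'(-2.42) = -1.02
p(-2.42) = -1.32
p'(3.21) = -0.02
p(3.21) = 0.06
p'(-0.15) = -1.59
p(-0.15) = 1.20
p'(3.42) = -0.02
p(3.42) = 0.05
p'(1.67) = -0.05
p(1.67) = 0.09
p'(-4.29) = -0.15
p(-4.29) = -0.57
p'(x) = (0.6*x^2 - 3.58*x + 3.69)/(-1.52*x^3 - 0.04*x^2 - 0.44*x - 3.14) + (4.56*x^2 + 0.08*x + 0.44)*(0.2*x^3 - 1.79*x^2 + 3.69*x - 3.09)/(-1.52*x^3 - 0.04*x^2 - 0.44*x - 3.14)^2 = (-2.7288*x^4 + 11.0416*x^3 - 15.0392*x^2 + 10.994*x - 12.9462)/(2.3104*x^6 + 0.1216*x^5 + 1.3392*x^4 + 9.5808*x^3 + 0.4448*x^2 + 2.7632*x + 9.8596)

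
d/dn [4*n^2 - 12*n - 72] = 8*n - 12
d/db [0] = 0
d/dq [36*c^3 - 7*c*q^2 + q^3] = q*(-14*c + 3*q)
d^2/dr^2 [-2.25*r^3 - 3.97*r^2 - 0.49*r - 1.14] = -13.5*r - 7.94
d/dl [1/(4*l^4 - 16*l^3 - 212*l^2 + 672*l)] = (-l^3 + 3*l^2 + 53*l/2 - 42)/(l^2*(l^3 - 4*l^2 - 53*l + 168)^2)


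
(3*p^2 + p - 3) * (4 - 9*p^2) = -27*p^4 - 9*p^3 + 39*p^2 + 4*p - 12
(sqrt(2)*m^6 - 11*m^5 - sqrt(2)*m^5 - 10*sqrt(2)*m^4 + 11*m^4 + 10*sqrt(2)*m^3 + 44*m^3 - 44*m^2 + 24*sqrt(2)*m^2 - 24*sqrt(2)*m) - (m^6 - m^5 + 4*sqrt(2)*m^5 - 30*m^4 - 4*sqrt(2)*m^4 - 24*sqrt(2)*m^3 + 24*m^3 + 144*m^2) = -m^6 + sqrt(2)*m^6 - 10*m^5 - 5*sqrt(2)*m^5 - 6*sqrt(2)*m^4 + 41*m^4 + 20*m^3 + 34*sqrt(2)*m^3 - 188*m^2 + 24*sqrt(2)*m^2 - 24*sqrt(2)*m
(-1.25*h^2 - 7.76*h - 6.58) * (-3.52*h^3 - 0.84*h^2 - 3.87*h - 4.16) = 4.4*h^5 + 28.3652*h^4 + 34.5175*h^3 + 40.7584*h^2 + 57.7462*h + 27.3728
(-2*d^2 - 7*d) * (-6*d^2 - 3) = 12*d^4 + 42*d^3 + 6*d^2 + 21*d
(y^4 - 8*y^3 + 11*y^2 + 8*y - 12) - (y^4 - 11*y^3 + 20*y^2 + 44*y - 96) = 3*y^3 - 9*y^2 - 36*y + 84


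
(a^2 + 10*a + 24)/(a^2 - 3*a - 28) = (a + 6)/(a - 7)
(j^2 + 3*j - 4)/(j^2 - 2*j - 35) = (-j^2 - 3*j + 4)/(-j^2 + 2*j + 35)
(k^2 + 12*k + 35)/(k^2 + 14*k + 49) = (k + 5)/(k + 7)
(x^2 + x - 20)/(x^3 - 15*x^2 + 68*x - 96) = (x + 5)/(x^2 - 11*x + 24)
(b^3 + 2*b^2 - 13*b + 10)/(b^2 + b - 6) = (b^2 + 4*b - 5)/(b + 3)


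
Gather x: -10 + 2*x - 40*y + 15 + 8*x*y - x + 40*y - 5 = x*(8*y + 1)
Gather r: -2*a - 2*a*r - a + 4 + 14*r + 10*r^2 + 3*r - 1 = -3*a + 10*r^2 + r*(17 - 2*a) + 3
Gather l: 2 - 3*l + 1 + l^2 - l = l^2 - 4*l + 3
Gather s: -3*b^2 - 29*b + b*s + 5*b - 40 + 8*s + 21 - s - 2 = -3*b^2 - 24*b + s*(b + 7) - 21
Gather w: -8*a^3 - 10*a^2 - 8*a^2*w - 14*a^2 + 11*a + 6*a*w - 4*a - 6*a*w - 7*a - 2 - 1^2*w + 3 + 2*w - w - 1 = -8*a^3 - 8*a^2*w - 24*a^2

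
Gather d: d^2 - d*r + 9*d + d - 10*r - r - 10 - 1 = d^2 + d*(10 - r) - 11*r - 11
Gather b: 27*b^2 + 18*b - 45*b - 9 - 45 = 27*b^2 - 27*b - 54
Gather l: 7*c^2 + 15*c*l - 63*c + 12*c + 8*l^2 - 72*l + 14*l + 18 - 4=7*c^2 - 51*c + 8*l^2 + l*(15*c - 58) + 14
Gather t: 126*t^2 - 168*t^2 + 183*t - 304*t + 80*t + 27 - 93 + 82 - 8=-42*t^2 - 41*t + 8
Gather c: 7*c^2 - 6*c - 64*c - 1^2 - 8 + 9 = 7*c^2 - 70*c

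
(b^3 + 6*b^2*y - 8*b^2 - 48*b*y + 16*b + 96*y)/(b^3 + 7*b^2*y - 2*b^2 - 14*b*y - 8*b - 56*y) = (b^2 + 6*b*y - 4*b - 24*y)/(b^2 + 7*b*y + 2*b + 14*y)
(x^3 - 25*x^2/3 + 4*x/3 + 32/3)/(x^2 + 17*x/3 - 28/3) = (x^2 - 7*x - 8)/(x + 7)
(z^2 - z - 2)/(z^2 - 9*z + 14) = (z + 1)/(z - 7)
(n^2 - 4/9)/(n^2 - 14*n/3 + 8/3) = (n + 2/3)/(n - 4)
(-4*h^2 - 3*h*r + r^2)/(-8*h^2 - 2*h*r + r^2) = (h + r)/(2*h + r)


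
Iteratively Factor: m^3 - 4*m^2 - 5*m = (m - 5)*(m^2 + m) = m*(m - 5)*(m + 1)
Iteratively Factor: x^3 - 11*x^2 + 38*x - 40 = (x - 4)*(x^2 - 7*x + 10) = (x - 5)*(x - 4)*(x - 2)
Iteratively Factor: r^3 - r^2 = (r)*(r^2 - r) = r*(r - 1)*(r)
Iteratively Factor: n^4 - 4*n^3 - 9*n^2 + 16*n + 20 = (n - 5)*(n^3 + n^2 - 4*n - 4) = (n - 5)*(n + 1)*(n^2 - 4) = (n - 5)*(n + 1)*(n + 2)*(n - 2)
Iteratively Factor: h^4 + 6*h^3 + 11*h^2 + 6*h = (h + 1)*(h^3 + 5*h^2 + 6*h) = h*(h + 1)*(h^2 + 5*h + 6) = h*(h + 1)*(h + 2)*(h + 3)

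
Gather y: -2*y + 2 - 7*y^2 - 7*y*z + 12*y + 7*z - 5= -7*y^2 + y*(10 - 7*z) + 7*z - 3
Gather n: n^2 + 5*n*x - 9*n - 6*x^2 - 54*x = n^2 + n*(5*x - 9) - 6*x^2 - 54*x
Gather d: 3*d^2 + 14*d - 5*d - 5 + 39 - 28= 3*d^2 + 9*d + 6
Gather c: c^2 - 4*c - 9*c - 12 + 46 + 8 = c^2 - 13*c + 42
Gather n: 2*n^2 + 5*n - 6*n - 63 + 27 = 2*n^2 - n - 36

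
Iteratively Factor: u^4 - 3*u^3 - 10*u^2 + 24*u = (u - 4)*(u^3 + u^2 - 6*u) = (u - 4)*(u - 2)*(u^2 + 3*u) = (u - 4)*(u - 2)*(u + 3)*(u)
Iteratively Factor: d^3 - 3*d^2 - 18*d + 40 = (d - 2)*(d^2 - d - 20) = (d - 5)*(d - 2)*(d + 4)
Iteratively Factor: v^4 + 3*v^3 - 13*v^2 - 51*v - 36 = (v + 3)*(v^3 - 13*v - 12) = (v - 4)*(v + 3)*(v^2 + 4*v + 3) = (v - 4)*(v + 1)*(v + 3)*(v + 3)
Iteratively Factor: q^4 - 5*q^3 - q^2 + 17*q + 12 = (q - 4)*(q^3 - q^2 - 5*q - 3) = (q - 4)*(q + 1)*(q^2 - 2*q - 3) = (q - 4)*(q - 3)*(q + 1)*(q + 1)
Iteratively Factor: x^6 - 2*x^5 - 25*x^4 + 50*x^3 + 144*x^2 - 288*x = (x + 3)*(x^5 - 5*x^4 - 10*x^3 + 80*x^2 - 96*x) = (x - 4)*(x + 3)*(x^4 - x^3 - 14*x^2 + 24*x) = (x - 4)*(x - 3)*(x + 3)*(x^3 + 2*x^2 - 8*x) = x*(x - 4)*(x - 3)*(x + 3)*(x^2 + 2*x - 8) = x*(x - 4)*(x - 3)*(x - 2)*(x + 3)*(x + 4)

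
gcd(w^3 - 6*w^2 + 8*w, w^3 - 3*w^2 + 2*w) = w^2 - 2*w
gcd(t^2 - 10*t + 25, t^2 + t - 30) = t - 5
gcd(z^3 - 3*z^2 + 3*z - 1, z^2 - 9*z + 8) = z - 1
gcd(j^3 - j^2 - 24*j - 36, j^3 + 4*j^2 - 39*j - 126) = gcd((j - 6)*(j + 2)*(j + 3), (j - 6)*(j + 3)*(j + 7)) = j^2 - 3*j - 18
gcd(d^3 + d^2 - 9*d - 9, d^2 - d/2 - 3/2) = d + 1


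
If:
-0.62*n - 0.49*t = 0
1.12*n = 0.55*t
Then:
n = 0.00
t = 0.00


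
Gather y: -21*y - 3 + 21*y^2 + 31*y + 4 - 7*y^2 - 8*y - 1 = 14*y^2 + 2*y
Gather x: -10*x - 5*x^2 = -5*x^2 - 10*x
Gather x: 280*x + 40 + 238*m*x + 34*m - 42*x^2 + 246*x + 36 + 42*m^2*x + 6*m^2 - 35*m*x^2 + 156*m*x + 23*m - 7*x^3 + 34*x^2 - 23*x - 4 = 6*m^2 + 57*m - 7*x^3 + x^2*(-35*m - 8) + x*(42*m^2 + 394*m + 503) + 72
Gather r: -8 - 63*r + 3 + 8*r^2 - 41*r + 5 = 8*r^2 - 104*r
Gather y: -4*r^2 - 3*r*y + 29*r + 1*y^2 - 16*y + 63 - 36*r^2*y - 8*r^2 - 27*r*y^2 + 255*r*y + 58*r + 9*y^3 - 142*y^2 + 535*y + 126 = -12*r^2 + 87*r + 9*y^3 + y^2*(-27*r - 141) + y*(-36*r^2 + 252*r + 519) + 189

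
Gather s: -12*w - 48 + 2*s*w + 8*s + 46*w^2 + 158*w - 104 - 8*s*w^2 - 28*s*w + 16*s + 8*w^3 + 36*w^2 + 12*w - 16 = s*(-8*w^2 - 26*w + 24) + 8*w^3 + 82*w^2 + 158*w - 168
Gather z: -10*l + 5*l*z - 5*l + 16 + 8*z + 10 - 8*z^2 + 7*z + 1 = -15*l - 8*z^2 + z*(5*l + 15) + 27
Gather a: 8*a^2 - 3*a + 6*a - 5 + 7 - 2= 8*a^2 + 3*a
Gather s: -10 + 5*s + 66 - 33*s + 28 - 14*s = 84 - 42*s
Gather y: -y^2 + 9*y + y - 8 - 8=-y^2 + 10*y - 16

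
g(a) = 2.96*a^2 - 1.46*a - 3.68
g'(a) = 5.92*a - 1.46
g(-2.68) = 21.49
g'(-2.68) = -17.33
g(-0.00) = -3.68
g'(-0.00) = -1.46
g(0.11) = -3.80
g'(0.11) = -0.81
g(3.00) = 18.58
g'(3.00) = 16.30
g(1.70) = 2.39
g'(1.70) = 8.60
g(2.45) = 10.51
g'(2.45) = 13.04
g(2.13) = 6.64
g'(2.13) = 11.15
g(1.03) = -2.04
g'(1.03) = 4.64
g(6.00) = 94.12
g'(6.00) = 34.06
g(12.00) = 405.04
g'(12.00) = 69.58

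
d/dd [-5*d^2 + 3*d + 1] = 3 - 10*d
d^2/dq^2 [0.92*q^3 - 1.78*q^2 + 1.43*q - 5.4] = 5.52*q - 3.56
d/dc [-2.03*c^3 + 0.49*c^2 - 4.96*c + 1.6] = -6.09*c^2 + 0.98*c - 4.96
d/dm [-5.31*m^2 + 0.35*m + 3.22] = 0.35 - 10.62*m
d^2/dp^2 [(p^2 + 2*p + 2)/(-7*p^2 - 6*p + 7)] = 2*(-56*p^3 - 441*p^2 - 546*p - 303)/(343*p^6 + 882*p^5 - 273*p^4 - 1548*p^3 + 273*p^2 + 882*p - 343)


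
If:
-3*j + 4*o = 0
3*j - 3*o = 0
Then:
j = 0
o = 0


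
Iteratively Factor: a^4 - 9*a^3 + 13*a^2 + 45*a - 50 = (a - 1)*(a^3 - 8*a^2 + 5*a + 50) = (a - 1)*(a + 2)*(a^2 - 10*a + 25) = (a - 5)*(a - 1)*(a + 2)*(a - 5)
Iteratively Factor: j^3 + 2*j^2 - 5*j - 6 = (j - 2)*(j^2 + 4*j + 3) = (j - 2)*(j + 1)*(j + 3)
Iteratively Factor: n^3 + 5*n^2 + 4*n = (n)*(n^2 + 5*n + 4) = n*(n + 1)*(n + 4)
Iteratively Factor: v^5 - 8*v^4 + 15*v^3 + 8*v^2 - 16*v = (v - 1)*(v^4 - 7*v^3 + 8*v^2 + 16*v) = (v - 4)*(v - 1)*(v^3 - 3*v^2 - 4*v) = (v - 4)*(v - 1)*(v + 1)*(v^2 - 4*v) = (v - 4)^2*(v - 1)*(v + 1)*(v)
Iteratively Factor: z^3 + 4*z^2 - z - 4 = (z - 1)*(z^2 + 5*z + 4) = (z - 1)*(z + 1)*(z + 4)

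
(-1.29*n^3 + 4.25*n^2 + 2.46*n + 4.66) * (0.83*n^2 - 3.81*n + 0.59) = -1.0707*n^5 + 8.4424*n^4 - 14.9118*n^3 - 2.9973*n^2 - 16.3032*n + 2.7494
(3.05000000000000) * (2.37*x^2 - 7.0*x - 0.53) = 7.2285*x^2 - 21.35*x - 1.6165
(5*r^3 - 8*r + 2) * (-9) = -45*r^3 + 72*r - 18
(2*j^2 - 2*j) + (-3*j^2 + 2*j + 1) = 1 - j^2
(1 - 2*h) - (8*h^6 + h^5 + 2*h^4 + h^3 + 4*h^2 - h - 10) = -8*h^6 - h^5 - 2*h^4 - h^3 - 4*h^2 - h + 11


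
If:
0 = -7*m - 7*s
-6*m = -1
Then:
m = 1/6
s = -1/6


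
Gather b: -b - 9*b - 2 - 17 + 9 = -10*b - 10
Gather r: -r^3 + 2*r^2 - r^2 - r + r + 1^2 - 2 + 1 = -r^3 + r^2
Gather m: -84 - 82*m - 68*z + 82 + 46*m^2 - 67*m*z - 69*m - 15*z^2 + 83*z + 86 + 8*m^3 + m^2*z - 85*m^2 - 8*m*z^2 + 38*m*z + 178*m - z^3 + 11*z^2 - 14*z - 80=8*m^3 + m^2*(z - 39) + m*(-8*z^2 - 29*z + 27) - z^3 - 4*z^2 + z + 4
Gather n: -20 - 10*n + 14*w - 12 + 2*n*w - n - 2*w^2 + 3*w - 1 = n*(2*w - 11) - 2*w^2 + 17*w - 33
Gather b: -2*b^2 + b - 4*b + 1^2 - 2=-2*b^2 - 3*b - 1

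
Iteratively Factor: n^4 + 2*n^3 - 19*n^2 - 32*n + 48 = (n + 4)*(n^3 - 2*n^2 - 11*n + 12) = (n - 4)*(n + 4)*(n^2 + 2*n - 3) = (n - 4)*(n - 1)*(n + 4)*(n + 3)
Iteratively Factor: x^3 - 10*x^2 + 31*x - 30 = (x - 5)*(x^2 - 5*x + 6) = (x - 5)*(x - 2)*(x - 3)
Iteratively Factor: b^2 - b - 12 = (b - 4)*(b + 3)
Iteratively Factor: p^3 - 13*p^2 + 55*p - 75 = (p - 3)*(p^2 - 10*p + 25) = (p - 5)*(p - 3)*(p - 5)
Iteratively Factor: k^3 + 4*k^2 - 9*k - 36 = (k + 3)*(k^2 + k - 12) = (k + 3)*(k + 4)*(k - 3)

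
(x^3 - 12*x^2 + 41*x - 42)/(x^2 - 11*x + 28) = (x^2 - 5*x + 6)/(x - 4)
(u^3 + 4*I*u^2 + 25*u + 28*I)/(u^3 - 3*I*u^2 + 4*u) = (u + 7*I)/u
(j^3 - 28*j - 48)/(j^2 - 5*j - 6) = (j^2 + 6*j + 8)/(j + 1)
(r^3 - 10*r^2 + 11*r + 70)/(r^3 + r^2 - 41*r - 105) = (r^2 - 3*r - 10)/(r^2 + 8*r + 15)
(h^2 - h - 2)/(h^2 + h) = (h - 2)/h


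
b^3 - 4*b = b*(b - 2)*(b + 2)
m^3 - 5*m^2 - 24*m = m*(m - 8)*(m + 3)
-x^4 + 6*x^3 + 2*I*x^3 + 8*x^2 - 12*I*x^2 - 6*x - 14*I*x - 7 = (x - 7)*(x - I)*(I*x + 1)*(I*x + I)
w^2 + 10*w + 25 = (w + 5)^2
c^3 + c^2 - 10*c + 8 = (c - 2)*(c - 1)*(c + 4)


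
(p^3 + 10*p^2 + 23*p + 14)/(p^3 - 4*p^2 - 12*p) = (p^2 + 8*p + 7)/(p*(p - 6))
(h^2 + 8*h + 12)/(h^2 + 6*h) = (h + 2)/h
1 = 1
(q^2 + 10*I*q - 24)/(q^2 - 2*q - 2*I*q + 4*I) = (q^2 + 10*I*q - 24)/(q^2 - 2*q - 2*I*q + 4*I)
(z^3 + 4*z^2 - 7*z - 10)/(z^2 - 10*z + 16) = (z^2 + 6*z + 5)/(z - 8)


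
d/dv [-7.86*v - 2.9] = -7.86000000000000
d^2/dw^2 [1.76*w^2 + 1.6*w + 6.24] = 3.52000000000000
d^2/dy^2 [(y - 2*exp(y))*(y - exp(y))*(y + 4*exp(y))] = y^2*exp(y) - 40*y*exp(2*y) + 4*y*exp(y) + 6*y + 72*exp(3*y) - 40*exp(2*y) + 2*exp(y)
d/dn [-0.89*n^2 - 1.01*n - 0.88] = -1.78*n - 1.01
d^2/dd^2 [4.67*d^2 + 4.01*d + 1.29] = 9.34000000000000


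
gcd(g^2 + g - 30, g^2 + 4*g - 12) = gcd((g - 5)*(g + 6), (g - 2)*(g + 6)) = g + 6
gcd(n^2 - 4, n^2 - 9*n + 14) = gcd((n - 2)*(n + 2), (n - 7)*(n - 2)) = n - 2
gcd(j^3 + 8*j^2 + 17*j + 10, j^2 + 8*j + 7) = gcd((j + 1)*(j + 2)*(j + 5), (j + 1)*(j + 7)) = j + 1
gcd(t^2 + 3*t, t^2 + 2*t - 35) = 1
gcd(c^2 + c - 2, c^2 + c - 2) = c^2 + c - 2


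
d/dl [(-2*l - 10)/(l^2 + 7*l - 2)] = 2*(l^2 + 10*l + 37)/(l^4 + 14*l^3 + 45*l^2 - 28*l + 4)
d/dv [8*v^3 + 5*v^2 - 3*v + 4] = 24*v^2 + 10*v - 3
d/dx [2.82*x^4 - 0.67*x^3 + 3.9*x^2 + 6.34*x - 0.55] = 11.28*x^3 - 2.01*x^2 + 7.8*x + 6.34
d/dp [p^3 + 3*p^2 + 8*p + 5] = 3*p^2 + 6*p + 8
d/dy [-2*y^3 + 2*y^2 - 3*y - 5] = -6*y^2 + 4*y - 3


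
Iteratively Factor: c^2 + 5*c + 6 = (c + 3)*(c + 2)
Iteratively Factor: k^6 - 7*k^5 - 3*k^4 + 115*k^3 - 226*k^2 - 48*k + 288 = (k - 4)*(k^5 - 3*k^4 - 15*k^3 + 55*k^2 - 6*k - 72) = (k - 4)*(k + 4)*(k^4 - 7*k^3 + 13*k^2 + 3*k - 18) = (k - 4)*(k + 1)*(k + 4)*(k^3 - 8*k^2 + 21*k - 18) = (k - 4)*(k - 3)*(k + 1)*(k + 4)*(k^2 - 5*k + 6) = (k - 4)*(k - 3)^2*(k + 1)*(k + 4)*(k - 2)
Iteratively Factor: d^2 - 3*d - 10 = (d - 5)*(d + 2)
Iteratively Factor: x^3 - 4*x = (x)*(x^2 - 4) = x*(x + 2)*(x - 2)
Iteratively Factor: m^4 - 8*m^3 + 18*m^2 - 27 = (m - 3)*(m^3 - 5*m^2 + 3*m + 9) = (m - 3)^2*(m^2 - 2*m - 3) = (m - 3)^3*(m + 1)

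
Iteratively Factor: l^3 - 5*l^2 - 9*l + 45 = (l + 3)*(l^2 - 8*l + 15) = (l - 3)*(l + 3)*(l - 5)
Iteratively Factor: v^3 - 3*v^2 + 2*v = (v)*(v^2 - 3*v + 2) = v*(v - 2)*(v - 1)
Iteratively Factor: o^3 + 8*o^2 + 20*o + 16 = (o + 2)*(o^2 + 6*o + 8) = (o + 2)^2*(o + 4)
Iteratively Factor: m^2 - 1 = (m + 1)*(m - 1)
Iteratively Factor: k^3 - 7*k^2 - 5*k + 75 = (k - 5)*(k^2 - 2*k - 15) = (k - 5)^2*(k + 3)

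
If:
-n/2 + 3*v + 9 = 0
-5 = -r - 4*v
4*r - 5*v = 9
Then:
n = 148/7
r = 61/21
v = 11/21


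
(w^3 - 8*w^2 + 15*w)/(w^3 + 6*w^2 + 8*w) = (w^2 - 8*w + 15)/(w^2 + 6*w + 8)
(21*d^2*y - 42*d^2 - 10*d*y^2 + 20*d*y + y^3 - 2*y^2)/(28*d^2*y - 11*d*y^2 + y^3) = (-3*d*y + 6*d + y^2 - 2*y)/(y*(-4*d + y))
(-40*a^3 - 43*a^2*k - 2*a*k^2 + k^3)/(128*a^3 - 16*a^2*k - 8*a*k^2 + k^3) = (-5*a^2 - 6*a*k - k^2)/(16*a^2 - k^2)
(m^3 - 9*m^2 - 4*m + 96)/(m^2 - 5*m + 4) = (m^2 - 5*m - 24)/(m - 1)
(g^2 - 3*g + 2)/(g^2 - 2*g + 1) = (g - 2)/(g - 1)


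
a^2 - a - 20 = (a - 5)*(a + 4)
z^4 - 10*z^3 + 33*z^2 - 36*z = z*(z - 4)*(z - 3)^2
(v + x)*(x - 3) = v*x - 3*v + x^2 - 3*x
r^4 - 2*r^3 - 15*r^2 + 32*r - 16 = (r - 4)*(r - 1)^2*(r + 4)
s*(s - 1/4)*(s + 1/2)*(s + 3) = s^4 + 13*s^3/4 + 5*s^2/8 - 3*s/8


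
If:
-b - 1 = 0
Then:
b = -1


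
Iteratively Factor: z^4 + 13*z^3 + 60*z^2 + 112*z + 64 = (z + 4)*(z^3 + 9*z^2 + 24*z + 16) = (z + 1)*(z + 4)*(z^2 + 8*z + 16) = (z + 1)*(z + 4)^2*(z + 4)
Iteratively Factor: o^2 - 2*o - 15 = (o - 5)*(o + 3)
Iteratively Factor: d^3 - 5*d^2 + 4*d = (d - 4)*(d^2 - d) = (d - 4)*(d - 1)*(d)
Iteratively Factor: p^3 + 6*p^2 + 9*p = (p + 3)*(p^2 + 3*p) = (p + 3)^2*(p)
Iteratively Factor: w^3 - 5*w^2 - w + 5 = (w - 1)*(w^2 - 4*w - 5) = (w - 1)*(w + 1)*(w - 5)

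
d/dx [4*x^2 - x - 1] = 8*x - 1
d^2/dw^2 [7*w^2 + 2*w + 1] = 14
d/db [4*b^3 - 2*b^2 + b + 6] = 12*b^2 - 4*b + 1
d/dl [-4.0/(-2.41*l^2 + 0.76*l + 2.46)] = (3.04 - 19.28*l)/(-2.41*l^2 + 0.76*l + 2.46)^2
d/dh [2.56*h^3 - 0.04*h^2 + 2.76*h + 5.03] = 7.68*h^2 - 0.08*h + 2.76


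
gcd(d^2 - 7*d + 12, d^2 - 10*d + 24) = d - 4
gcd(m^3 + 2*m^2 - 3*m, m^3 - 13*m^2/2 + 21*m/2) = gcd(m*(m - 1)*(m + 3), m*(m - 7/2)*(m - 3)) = m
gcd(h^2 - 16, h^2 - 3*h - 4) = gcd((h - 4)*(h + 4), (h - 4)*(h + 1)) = h - 4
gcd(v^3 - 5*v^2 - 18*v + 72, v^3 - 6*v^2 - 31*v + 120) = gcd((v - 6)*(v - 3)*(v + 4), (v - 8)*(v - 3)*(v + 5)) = v - 3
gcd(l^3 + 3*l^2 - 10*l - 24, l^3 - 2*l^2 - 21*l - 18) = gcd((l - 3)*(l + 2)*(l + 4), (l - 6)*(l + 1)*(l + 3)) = 1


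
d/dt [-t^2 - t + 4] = -2*t - 1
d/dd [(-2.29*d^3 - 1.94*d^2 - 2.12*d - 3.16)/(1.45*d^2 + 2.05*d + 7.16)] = (-3.3205*d^4 - 9.389*d^3 - 50.0922*d^2 - 18.6168*d - 8.7012)/(2.1025*d^4 + 5.945*d^3 + 24.9665*d^2 + 29.356*d + 51.2656)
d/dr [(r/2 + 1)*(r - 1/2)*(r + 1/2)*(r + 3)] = 2*r^3 + 15*r^2/2 + 23*r/4 - 5/8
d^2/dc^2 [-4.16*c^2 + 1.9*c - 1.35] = -8.32000000000000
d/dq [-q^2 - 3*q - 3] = -2*q - 3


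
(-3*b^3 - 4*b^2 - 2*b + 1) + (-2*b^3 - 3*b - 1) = -5*b^3 - 4*b^2 - 5*b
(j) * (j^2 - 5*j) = j^3 - 5*j^2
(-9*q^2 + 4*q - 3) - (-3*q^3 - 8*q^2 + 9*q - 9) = 3*q^3 - q^2 - 5*q + 6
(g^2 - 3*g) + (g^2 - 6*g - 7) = 2*g^2 - 9*g - 7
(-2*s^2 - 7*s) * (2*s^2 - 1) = -4*s^4 - 14*s^3 + 2*s^2 + 7*s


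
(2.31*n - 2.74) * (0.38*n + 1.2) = 0.8778*n^2 + 1.7308*n - 3.288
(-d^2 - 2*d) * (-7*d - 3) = 7*d^3 + 17*d^2 + 6*d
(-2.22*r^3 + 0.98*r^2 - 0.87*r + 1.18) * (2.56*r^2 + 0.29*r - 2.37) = -5.6832*r^5 + 1.865*r^4 + 3.3184*r^3 + 0.4459*r^2 + 2.4041*r - 2.7966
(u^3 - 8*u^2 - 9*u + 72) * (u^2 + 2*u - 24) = u^5 - 6*u^4 - 49*u^3 + 246*u^2 + 360*u - 1728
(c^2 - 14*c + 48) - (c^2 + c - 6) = 54 - 15*c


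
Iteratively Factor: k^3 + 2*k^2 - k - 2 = (k + 2)*(k^2 - 1) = (k - 1)*(k + 2)*(k + 1)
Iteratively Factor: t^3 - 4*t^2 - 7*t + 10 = (t + 2)*(t^2 - 6*t + 5) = (t - 1)*(t + 2)*(t - 5)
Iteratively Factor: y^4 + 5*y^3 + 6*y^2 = (y)*(y^3 + 5*y^2 + 6*y) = y^2*(y^2 + 5*y + 6) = y^2*(y + 2)*(y + 3)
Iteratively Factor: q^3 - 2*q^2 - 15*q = (q + 3)*(q^2 - 5*q) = q*(q + 3)*(q - 5)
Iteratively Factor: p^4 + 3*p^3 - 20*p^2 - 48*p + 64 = (p + 4)*(p^3 - p^2 - 16*p + 16) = (p - 1)*(p + 4)*(p^2 - 16) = (p - 1)*(p + 4)^2*(p - 4)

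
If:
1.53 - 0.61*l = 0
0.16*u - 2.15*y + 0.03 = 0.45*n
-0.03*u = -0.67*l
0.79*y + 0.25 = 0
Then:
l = 2.51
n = 21.50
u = 56.02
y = -0.32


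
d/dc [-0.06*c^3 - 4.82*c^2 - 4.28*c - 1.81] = -0.18*c^2 - 9.64*c - 4.28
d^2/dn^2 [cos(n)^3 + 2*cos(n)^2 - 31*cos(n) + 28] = 121*cos(n)/4 - 4*cos(2*n) - 9*cos(3*n)/4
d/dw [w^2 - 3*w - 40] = 2*w - 3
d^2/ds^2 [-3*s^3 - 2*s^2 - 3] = -18*s - 4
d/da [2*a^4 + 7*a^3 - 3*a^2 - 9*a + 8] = 8*a^3 + 21*a^2 - 6*a - 9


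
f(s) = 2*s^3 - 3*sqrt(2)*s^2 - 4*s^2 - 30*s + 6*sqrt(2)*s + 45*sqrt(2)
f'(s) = 6*s^2 - 6*sqrt(2)*s - 8*s - 30 + 6*sqrt(2)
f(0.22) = 58.53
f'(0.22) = -24.85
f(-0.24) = 68.30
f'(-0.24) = -17.21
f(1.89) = 7.04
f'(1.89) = -31.24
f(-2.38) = 41.19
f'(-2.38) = 51.71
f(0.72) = 44.62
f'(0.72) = -30.27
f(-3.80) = -83.37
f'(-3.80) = 127.77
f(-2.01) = 57.34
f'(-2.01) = 35.86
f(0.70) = 45.23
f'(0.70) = -30.11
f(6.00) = 69.82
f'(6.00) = 95.57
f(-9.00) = -1868.38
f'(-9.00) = 612.85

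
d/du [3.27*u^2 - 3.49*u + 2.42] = 6.54*u - 3.49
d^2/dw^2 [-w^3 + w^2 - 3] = 2 - 6*w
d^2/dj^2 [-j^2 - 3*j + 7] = -2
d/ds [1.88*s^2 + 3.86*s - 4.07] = 3.76*s + 3.86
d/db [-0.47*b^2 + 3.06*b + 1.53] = 3.06 - 0.94*b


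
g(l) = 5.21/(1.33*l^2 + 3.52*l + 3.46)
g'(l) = 5.21*(-2.66*l - 3.52)/(1.33*l^2 + 3.52*l + 3.46)^2 = (-13.8586*l - 18.3392)/(1.33*l^2 + 3.52*l + 3.46)^2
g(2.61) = 0.24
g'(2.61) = -0.12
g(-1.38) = 4.59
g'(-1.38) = 0.61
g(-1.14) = 4.43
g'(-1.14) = -1.84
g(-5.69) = 0.20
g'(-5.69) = 0.09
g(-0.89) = 3.77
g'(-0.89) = -3.15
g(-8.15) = 0.08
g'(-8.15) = 0.02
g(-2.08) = 2.75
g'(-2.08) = 2.93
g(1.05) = 0.60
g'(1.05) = -0.44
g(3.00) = 0.20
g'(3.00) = -0.09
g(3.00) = 0.20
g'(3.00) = -0.09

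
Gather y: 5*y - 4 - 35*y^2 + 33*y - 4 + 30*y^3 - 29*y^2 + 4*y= 30*y^3 - 64*y^2 + 42*y - 8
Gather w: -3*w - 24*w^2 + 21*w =-24*w^2 + 18*w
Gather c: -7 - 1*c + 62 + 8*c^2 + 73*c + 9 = 8*c^2 + 72*c + 64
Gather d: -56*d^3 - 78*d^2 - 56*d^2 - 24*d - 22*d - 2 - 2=-56*d^3 - 134*d^2 - 46*d - 4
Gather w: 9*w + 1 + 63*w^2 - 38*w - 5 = 63*w^2 - 29*w - 4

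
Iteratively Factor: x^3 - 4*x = (x - 2)*(x^2 + 2*x) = x*(x - 2)*(x + 2)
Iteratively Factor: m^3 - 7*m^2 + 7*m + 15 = (m + 1)*(m^2 - 8*m + 15) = (m - 3)*(m + 1)*(m - 5)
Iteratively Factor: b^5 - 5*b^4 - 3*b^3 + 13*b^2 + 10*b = (b + 1)*(b^4 - 6*b^3 + 3*b^2 + 10*b) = (b - 5)*(b + 1)*(b^3 - b^2 - 2*b) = (b - 5)*(b - 2)*(b + 1)*(b^2 + b) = (b - 5)*(b - 2)*(b + 1)^2*(b)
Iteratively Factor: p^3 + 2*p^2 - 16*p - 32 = (p + 2)*(p^2 - 16) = (p - 4)*(p + 2)*(p + 4)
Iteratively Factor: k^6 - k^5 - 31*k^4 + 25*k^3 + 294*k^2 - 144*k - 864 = (k + 3)*(k^5 - 4*k^4 - 19*k^3 + 82*k^2 + 48*k - 288) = (k - 3)*(k + 3)*(k^4 - k^3 - 22*k^2 + 16*k + 96) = (k - 4)*(k - 3)*(k + 3)*(k^3 + 3*k^2 - 10*k - 24) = (k - 4)*(k - 3)*(k + 3)*(k + 4)*(k^2 - k - 6) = (k - 4)*(k - 3)^2*(k + 3)*(k + 4)*(k + 2)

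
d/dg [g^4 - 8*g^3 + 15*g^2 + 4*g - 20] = 4*g^3 - 24*g^2 + 30*g + 4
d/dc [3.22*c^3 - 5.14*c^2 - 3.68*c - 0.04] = 9.66*c^2 - 10.28*c - 3.68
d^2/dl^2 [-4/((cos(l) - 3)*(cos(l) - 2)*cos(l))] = 4*(136*(1 - cos(l)^2)^2/cos(l)^3 - 12*sin(l)^6/cos(l)^3 - 3*cos(l)^3 - 55*cos(l)^2 + 180*tan(l)^2 + 170 + 86/cos(l) - 196/cos(l)^3)/((cos(l) - 3)^3*(cos(l) - 2)^3)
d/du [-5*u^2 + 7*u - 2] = 7 - 10*u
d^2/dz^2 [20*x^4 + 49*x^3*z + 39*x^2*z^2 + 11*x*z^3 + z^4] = 78*x^2 + 66*x*z + 12*z^2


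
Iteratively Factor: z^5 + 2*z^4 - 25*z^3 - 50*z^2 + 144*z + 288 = (z - 4)*(z^4 + 6*z^3 - z^2 - 54*z - 72) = (z - 4)*(z + 2)*(z^3 + 4*z^2 - 9*z - 36) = (z - 4)*(z - 3)*(z + 2)*(z^2 + 7*z + 12) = (z - 4)*(z - 3)*(z + 2)*(z + 3)*(z + 4)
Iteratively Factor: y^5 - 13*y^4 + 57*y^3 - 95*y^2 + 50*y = (y - 5)*(y^4 - 8*y^3 + 17*y^2 - 10*y) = (y - 5)*(y - 1)*(y^3 - 7*y^2 + 10*y) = (y - 5)^2*(y - 1)*(y^2 - 2*y) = (y - 5)^2*(y - 2)*(y - 1)*(y)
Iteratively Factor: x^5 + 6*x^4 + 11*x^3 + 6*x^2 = (x + 2)*(x^4 + 4*x^3 + 3*x^2) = x*(x + 2)*(x^3 + 4*x^2 + 3*x) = x*(x + 1)*(x + 2)*(x^2 + 3*x) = x*(x + 1)*(x + 2)*(x + 3)*(x)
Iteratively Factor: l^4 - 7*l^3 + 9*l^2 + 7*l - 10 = (l + 1)*(l^3 - 8*l^2 + 17*l - 10) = (l - 1)*(l + 1)*(l^2 - 7*l + 10) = (l - 2)*(l - 1)*(l + 1)*(l - 5)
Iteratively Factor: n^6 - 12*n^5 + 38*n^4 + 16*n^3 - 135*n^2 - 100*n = (n - 4)*(n^5 - 8*n^4 + 6*n^3 + 40*n^2 + 25*n) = (n - 4)*(n + 1)*(n^4 - 9*n^3 + 15*n^2 + 25*n) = (n - 5)*(n - 4)*(n + 1)*(n^3 - 4*n^2 - 5*n) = (n - 5)*(n - 4)*(n + 1)^2*(n^2 - 5*n) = (n - 5)^2*(n - 4)*(n + 1)^2*(n)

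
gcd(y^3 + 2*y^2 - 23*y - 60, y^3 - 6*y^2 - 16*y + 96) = y + 4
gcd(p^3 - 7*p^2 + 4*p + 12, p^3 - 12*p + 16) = p - 2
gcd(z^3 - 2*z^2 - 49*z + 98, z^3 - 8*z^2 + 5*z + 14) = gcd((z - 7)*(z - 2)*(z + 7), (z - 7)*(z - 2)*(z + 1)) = z^2 - 9*z + 14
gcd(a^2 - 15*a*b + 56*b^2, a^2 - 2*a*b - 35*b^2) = a - 7*b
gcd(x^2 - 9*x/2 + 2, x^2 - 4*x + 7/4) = x - 1/2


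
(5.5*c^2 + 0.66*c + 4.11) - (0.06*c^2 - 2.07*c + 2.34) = 5.44*c^2 + 2.73*c + 1.77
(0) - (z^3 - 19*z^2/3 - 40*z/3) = -z^3 + 19*z^2/3 + 40*z/3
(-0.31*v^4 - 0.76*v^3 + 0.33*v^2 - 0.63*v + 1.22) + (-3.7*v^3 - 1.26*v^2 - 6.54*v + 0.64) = -0.31*v^4 - 4.46*v^3 - 0.93*v^2 - 7.17*v + 1.86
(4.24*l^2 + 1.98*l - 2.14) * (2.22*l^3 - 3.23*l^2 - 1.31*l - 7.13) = 9.4128*l^5 - 9.2996*l^4 - 16.7006*l^3 - 25.9128*l^2 - 11.314*l + 15.2582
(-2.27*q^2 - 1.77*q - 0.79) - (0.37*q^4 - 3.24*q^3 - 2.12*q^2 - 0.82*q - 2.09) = -0.37*q^4 + 3.24*q^3 - 0.15*q^2 - 0.95*q + 1.3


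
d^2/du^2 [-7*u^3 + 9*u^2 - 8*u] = 18 - 42*u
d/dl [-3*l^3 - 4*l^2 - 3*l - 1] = -9*l^2 - 8*l - 3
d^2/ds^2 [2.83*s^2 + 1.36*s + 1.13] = 5.66000000000000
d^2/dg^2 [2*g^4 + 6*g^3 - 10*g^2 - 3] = 24*g^2 + 36*g - 20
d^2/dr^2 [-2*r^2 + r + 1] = -4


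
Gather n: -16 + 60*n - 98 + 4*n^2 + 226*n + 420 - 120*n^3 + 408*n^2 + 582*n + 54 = -120*n^3 + 412*n^2 + 868*n + 360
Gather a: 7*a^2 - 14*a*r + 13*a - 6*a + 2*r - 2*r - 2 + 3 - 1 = 7*a^2 + a*(7 - 14*r)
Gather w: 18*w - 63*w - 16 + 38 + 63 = 85 - 45*w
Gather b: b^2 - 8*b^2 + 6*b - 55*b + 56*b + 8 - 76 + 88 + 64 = -7*b^2 + 7*b + 84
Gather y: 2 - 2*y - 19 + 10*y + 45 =8*y + 28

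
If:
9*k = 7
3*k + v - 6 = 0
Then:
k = 7/9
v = 11/3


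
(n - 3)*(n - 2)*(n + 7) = n^3 + 2*n^2 - 29*n + 42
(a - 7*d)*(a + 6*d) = a^2 - a*d - 42*d^2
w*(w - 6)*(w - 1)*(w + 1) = w^4 - 6*w^3 - w^2 + 6*w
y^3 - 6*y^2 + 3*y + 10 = (y - 5)*(y - 2)*(y + 1)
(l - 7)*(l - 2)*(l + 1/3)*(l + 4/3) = l^4 - 22*l^3/3 - 5*l^2/9 + 58*l/3 + 56/9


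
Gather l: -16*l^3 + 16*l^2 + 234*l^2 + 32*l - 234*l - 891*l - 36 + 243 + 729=-16*l^3 + 250*l^2 - 1093*l + 936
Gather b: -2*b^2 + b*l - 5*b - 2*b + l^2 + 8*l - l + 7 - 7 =-2*b^2 + b*(l - 7) + l^2 + 7*l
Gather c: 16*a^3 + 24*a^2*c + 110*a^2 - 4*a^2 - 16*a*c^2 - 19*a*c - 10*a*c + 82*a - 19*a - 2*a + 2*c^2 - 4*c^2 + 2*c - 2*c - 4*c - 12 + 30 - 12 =16*a^3 + 106*a^2 + 61*a + c^2*(-16*a - 2) + c*(24*a^2 - 29*a - 4) + 6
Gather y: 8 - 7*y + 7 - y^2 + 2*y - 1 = -y^2 - 5*y + 14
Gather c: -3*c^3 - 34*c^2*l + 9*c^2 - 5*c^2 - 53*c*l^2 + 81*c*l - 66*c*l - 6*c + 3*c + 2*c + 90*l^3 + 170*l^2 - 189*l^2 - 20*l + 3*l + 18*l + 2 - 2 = -3*c^3 + c^2*(4 - 34*l) + c*(-53*l^2 + 15*l - 1) + 90*l^3 - 19*l^2 + l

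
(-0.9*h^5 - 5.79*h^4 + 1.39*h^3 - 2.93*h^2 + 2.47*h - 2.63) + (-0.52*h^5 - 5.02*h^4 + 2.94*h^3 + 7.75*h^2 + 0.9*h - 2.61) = -1.42*h^5 - 10.81*h^4 + 4.33*h^3 + 4.82*h^2 + 3.37*h - 5.24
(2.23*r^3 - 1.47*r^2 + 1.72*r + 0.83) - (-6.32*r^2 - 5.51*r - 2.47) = 2.23*r^3 + 4.85*r^2 + 7.23*r + 3.3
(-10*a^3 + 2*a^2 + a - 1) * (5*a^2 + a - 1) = -50*a^5 + 17*a^3 - 6*a^2 - 2*a + 1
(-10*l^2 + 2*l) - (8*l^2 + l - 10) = -18*l^2 + l + 10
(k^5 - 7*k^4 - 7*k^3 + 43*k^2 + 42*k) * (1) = k^5 - 7*k^4 - 7*k^3 + 43*k^2 + 42*k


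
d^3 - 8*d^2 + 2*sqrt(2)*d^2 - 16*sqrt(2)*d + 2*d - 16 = (d - 8)*(d + sqrt(2))^2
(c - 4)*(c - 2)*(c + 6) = c^3 - 28*c + 48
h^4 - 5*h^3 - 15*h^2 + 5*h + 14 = (h - 7)*(h - 1)*(h + 1)*(h + 2)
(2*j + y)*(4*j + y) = 8*j^2 + 6*j*y + y^2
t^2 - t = t*(t - 1)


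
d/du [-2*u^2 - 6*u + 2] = -4*u - 6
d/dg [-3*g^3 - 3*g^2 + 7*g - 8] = -9*g^2 - 6*g + 7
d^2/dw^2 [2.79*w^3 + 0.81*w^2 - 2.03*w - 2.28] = 16.74*w + 1.62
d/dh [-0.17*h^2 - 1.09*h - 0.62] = -0.34*h - 1.09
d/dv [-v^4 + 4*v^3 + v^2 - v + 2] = -4*v^3 + 12*v^2 + 2*v - 1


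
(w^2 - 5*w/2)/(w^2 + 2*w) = (w - 5/2)/(w + 2)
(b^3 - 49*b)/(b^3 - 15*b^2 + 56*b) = (b + 7)/(b - 8)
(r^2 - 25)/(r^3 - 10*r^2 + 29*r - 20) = (r + 5)/(r^2 - 5*r + 4)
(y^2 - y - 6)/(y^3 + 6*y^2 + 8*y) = (y - 3)/(y*(y + 4))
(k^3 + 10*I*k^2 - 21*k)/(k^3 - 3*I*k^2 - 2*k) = (-k^2 - 10*I*k + 21)/(-k^2 + 3*I*k + 2)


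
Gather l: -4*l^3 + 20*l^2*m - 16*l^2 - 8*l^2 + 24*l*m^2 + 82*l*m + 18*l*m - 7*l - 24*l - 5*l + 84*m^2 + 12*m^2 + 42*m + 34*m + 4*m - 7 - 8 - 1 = -4*l^3 + l^2*(20*m - 24) + l*(24*m^2 + 100*m - 36) + 96*m^2 + 80*m - 16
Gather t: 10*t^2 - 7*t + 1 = 10*t^2 - 7*t + 1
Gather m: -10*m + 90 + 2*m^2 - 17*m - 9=2*m^2 - 27*m + 81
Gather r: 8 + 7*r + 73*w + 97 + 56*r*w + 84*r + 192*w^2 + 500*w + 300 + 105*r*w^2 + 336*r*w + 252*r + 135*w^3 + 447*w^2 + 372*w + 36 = r*(105*w^2 + 392*w + 343) + 135*w^3 + 639*w^2 + 945*w + 441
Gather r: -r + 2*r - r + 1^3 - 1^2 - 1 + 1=0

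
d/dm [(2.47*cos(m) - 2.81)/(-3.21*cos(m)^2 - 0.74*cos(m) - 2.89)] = (-7.9287*cos(m)^2 + 18.0402*cos(m) + 9.2177)*sin(m)/(10.3041*cos(m)^4 + 4.7508*cos(m)^3 + 19.1014*cos(m)^2 + 4.2772*cos(m) + 8.3521)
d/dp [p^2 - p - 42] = 2*p - 1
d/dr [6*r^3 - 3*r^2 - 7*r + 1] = 18*r^2 - 6*r - 7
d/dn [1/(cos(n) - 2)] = sin(n)/(cos(n) - 2)^2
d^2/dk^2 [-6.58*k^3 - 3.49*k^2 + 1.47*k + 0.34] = -39.48*k - 6.98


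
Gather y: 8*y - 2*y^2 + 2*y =-2*y^2 + 10*y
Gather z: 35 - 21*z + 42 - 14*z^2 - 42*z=-14*z^2 - 63*z + 77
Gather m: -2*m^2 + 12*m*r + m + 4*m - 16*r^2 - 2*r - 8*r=-2*m^2 + m*(12*r + 5) - 16*r^2 - 10*r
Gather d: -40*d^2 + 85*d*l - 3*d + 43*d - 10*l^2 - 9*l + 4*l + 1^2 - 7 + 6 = -40*d^2 + d*(85*l + 40) - 10*l^2 - 5*l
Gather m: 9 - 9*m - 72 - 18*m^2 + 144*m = -18*m^2 + 135*m - 63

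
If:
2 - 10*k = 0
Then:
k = 1/5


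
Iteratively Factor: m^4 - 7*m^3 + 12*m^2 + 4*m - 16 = (m + 1)*(m^3 - 8*m^2 + 20*m - 16) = (m - 2)*(m + 1)*(m^2 - 6*m + 8) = (m - 4)*(m - 2)*(m + 1)*(m - 2)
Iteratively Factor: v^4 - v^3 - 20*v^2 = (v)*(v^3 - v^2 - 20*v) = v^2*(v^2 - v - 20) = v^2*(v + 4)*(v - 5)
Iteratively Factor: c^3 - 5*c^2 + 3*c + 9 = (c + 1)*(c^2 - 6*c + 9) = (c - 3)*(c + 1)*(c - 3)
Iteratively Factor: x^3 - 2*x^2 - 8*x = (x)*(x^2 - 2*x - 8) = x*(x - 4)*(x + 2)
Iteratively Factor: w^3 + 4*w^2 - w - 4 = (w - 1)*(w^2 + 5*w + 4) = (w - 1)*(w + 4)*(w + 1)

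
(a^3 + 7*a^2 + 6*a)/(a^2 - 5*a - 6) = a*(a + 6)/(a - 6)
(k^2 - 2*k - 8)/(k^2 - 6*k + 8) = (k + 2)/(k - 2)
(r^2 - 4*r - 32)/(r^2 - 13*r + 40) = (r + 4)/(r - 5)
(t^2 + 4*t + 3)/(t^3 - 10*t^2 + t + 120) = (t + 1)/(t^2 - 13*t + 40)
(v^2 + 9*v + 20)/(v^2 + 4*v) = (v + 5)/v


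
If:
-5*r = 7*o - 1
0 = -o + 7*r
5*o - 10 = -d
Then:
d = 505/54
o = 7/54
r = 1/54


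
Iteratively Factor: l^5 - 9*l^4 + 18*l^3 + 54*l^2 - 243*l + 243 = (l + 3)*(l^4 - 12*l^3 + 54*l^2 - 108*l + 81) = (l - 3)*(l + 3)*(l^3 - 9*l^2 + 27*l - 27) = (l - 3)^2*(l + 3)*(l^2 - 6*l + 9) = (l - 3)^3*(l + 3)*(l - 3)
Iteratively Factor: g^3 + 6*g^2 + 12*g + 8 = (g + 2)*(g^2 + 4*g + 4) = (g + 2)^2*(g + 2)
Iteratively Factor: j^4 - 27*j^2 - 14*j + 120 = (j + 3)*(j^3 - 3*j^2 - 18*j + 40) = (j - 2)*(j + 3)*(j^2 - j - 20) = (j - 2)*(j + 3)*(j + 4)*(j - 5)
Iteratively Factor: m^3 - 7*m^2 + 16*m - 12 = (m - 2)*(m^2 - 5*m + 6) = (m - 3)*(m - 2)*(m - 2)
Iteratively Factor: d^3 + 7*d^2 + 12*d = (d)*(d^2 + 7*d + 12) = d*(d + 3)*(d + 4)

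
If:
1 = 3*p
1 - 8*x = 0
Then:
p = 1/3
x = 1/8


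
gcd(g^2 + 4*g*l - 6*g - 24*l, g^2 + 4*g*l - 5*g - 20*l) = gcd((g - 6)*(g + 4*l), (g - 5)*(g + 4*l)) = g + 4*l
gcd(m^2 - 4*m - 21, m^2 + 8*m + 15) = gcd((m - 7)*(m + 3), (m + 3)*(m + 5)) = m + 3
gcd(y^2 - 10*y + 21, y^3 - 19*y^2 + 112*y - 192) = y - 3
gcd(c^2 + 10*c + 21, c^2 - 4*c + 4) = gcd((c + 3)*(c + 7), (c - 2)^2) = 1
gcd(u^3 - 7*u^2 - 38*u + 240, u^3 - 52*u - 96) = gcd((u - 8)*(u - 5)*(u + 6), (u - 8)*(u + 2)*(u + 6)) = u^2 - 2*u - 48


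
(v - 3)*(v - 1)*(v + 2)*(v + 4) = v^4 + 2*v^3 - 13*v^2 - 14*v + 24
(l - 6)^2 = l^2 - 12*l + 36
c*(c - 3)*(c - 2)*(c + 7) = c^4 + 2*c^3 - 29*c^2 + 42*c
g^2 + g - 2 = (g - 1)*(g + 2)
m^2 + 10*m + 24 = (m + 4)*(m + 6)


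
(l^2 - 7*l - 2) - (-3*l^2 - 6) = 4*l^2 - 7*l + 4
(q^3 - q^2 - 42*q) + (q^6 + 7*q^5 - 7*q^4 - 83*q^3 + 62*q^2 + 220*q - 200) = q^6 + 7*q^5 - 7*q^4 - 82*q^3 + 61*q^2 + 178*q - 200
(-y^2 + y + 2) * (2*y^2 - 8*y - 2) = -2*y^4 + 10*y^3 - 2*y^2 - 18*y - 4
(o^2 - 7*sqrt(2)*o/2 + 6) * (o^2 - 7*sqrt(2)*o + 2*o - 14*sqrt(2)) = o^4 - 21*sqrt(2)*o^3/2 + 2*o^3 - 21*sqrt(2)*o^2 + 55*o^2 - 42*sqrt(2)*o + 110*o - 84*sqrt(2)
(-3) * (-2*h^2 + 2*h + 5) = 6*h^2 - 6*h - 15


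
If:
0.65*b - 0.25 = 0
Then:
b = 0.38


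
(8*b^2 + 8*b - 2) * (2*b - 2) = 16*b^3 - 20*b + 4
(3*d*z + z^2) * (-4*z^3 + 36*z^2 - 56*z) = -12*d*z^4 + 108*d*z^3 - 168*d*z^2 - 4*z^5 + 36*z^4 - 56*z^3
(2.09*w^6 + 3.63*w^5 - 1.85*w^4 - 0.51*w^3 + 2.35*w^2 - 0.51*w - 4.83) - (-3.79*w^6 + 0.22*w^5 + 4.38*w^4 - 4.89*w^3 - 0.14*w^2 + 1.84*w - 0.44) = 5.88*w^6 + 3.41*w^5 - 6.23*w^4 + 4.38*w^3 + 2.49*w^2 - 2.35*w - 4.39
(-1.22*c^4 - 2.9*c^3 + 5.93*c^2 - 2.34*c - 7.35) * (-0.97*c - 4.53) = 1.1834*c^5 + 8.3396*c^4 + 7.3849*c^3 - 24.5931*c^2 + 17.7297*c + 33.2955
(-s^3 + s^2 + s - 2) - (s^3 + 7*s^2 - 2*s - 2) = -2*s^3 - 6*s^2 + 3*s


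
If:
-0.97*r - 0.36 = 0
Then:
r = -0.37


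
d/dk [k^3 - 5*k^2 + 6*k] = 3*k^2 - 10*k + 6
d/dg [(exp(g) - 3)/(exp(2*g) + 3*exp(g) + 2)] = (-(exp(g) - 3)*(2*exp(g) + 3) + exp(2*g) + 3*exp(g) + 2)*exp(g)/(exp(2*g) + 3*exp(g) + 2)^2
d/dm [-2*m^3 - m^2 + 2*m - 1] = -6*m^2 - 2*m + 2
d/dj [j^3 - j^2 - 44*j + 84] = 3*j^2 - 2*j - 44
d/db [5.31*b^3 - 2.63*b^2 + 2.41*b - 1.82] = 15.93*b^2 - 5.26*b + 2.41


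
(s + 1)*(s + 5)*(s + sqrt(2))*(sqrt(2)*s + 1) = sqrt(2)*s^4 + 3*s^3 + 6*sqrt(2)*s^3 + 6*sqrt(2)*s^2 + 18*s^2 + 6*sqrt(2)*s + 15*s + 5*sqrt(2)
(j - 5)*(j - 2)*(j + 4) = j^3 - 3*j^2 - 18*j + 40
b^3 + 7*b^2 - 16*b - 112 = (b - 4)*(b + 4)*(b + 7)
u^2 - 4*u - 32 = (u - 8)*(u + 4)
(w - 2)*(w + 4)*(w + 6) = w^3 + 8*w^2 + 4*w - 48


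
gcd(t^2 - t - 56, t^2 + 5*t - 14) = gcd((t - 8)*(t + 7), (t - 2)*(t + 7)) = t + 7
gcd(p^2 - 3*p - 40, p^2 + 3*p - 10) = p + 5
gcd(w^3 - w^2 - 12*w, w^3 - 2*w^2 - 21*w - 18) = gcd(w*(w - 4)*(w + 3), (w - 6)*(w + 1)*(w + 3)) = w + 3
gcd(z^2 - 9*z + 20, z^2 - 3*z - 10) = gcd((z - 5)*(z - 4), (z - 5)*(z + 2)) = z - 5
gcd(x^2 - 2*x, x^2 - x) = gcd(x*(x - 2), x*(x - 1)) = x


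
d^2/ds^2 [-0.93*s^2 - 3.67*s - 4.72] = -1.86000000000000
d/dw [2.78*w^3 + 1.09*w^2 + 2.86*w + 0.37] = 8.34*w^2 + 2.18*w + 2.86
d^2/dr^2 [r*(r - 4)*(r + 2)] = 6*r - 4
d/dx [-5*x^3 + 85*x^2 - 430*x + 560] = -15*x^2 + 170*x - 430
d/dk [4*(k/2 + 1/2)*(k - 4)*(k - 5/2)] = 6*k^2 - 22*k + 7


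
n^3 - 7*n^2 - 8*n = n*(n - 8)*(n + 1)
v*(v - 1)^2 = v^3 - 2*v^2 + v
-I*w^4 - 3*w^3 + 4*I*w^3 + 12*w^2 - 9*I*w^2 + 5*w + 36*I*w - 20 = (w - 4)*(w - 5*I)*(w + I)*(-I*w + 1)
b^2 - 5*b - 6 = (b - 6)*(b + 1)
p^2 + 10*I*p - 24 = (p + 4*I)*(p + 6*I)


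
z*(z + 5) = z^2 + 5*z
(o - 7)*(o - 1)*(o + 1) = o^3 - 7*o^2 - o + 7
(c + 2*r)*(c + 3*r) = c^2 + 5*c*r + 6*r^2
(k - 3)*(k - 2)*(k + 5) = k^3 - 19*k + 30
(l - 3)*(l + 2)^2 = l^3 + l^2 - 8*l - 12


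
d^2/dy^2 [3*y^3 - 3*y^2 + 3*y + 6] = 18*y - 6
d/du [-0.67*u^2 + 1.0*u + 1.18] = 1.0 - 1.34*u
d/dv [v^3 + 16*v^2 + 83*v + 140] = 3*v^2 + 32*v + 83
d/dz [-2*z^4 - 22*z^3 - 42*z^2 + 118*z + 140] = -8*z^3 - 66*z^2 - 84*z + 118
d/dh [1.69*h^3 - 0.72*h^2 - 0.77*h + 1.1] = 5.07*h^2 - 1.44*h - 0.77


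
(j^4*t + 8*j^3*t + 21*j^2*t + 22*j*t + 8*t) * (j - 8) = j^5*t - 43*j^3*t - 146*j^2*t - 168*j*t - 64*t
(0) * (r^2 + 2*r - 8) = 0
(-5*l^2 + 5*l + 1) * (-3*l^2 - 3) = 15*l^4 - 15*l^3 + 12*l^2 - 15*l - 3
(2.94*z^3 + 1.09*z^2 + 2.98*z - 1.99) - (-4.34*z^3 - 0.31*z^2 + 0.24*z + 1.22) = 7.28*z^3 + 1.4*z^2 + 2.74*z - 3.21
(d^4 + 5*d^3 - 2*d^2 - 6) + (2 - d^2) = d^4 + 5*d^3 - 3*d^2 - 4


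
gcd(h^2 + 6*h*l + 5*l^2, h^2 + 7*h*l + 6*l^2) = h + l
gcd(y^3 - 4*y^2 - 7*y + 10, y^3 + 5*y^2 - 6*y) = y - 1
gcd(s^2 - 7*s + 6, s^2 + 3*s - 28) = 1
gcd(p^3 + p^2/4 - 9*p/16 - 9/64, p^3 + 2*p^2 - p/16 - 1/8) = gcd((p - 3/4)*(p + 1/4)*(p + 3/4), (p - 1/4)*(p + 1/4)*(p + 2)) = p + 1/4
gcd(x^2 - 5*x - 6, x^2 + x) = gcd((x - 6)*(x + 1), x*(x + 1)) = x + 1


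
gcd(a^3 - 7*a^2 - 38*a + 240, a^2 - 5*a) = a - 5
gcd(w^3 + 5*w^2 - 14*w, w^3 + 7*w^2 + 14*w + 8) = 1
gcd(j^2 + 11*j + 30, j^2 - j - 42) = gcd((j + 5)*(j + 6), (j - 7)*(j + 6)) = j + 6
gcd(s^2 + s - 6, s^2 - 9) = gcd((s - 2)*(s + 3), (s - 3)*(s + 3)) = s + 3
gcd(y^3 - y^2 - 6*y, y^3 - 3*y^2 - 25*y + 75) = y - 3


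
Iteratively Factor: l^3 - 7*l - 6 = (l + 2)*(l^2 - 2*l - 3) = (l + 1)*(l + 2)*(l - 3)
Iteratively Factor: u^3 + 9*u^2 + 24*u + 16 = (u + 1)*(u^2 + 8*u + 16) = (u + 1)*(u + 4)*(u + 4)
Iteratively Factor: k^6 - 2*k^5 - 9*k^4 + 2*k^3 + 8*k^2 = (k)*(k^5 - 2*k^4 - 9*k^3 + 2*k^2 + 8*k) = k*(k - 4)*(k^4 + 2*k^3 - k^2 - 2*k) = k^2*(k - 4)*(k^3 + 2*k^2 - k - 2) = k^2*(k - 4)*(k + 2)*(k^2 - 1) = k^2*(k - 4)*(k - 1)*(k + 2)*(k + 1)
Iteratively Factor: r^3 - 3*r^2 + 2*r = (r - 2)*(r^2 - r) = (r - 2)*(r - 1)*(r)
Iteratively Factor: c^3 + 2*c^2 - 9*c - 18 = (c + 3)*(c^2 - c - 6) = (c - 3)*(c + 3)*(c + 2)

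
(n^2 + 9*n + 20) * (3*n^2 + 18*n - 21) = 3*n^4 + 45*n^3 + 201*n^2 + 171*n - 420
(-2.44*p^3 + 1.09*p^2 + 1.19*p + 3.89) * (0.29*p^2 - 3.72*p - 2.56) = -0.7076*p^5 + 9.3929*p^4 + 2.5367*p^3 - 6.0891*p^2 - 17.5172*p - 9.9584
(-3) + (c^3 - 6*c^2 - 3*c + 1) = c^3 - 6*c^2 - 3*c - 2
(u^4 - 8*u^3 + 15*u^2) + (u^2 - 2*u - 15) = u^4 - 8*u^3 + 16*u^2 - 2*u - 15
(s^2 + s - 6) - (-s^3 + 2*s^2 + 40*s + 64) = s^3 - s^2 - 39*s - 70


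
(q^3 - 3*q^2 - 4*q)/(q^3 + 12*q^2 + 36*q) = (q^2 - 3*q - 4)/(q^2 + 12*q + 36)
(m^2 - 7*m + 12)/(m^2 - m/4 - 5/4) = 4*(-m^2 + 7*m - 12)/(-4*m^2 + m + 5)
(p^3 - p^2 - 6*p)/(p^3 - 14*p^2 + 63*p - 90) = p*(p + 2)/(p^2 - 11*p + 30)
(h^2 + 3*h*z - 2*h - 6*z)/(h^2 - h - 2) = (h + 3*z)/(h + 1)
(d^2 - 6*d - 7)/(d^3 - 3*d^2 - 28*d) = (d + 1)/(d*(d + 4))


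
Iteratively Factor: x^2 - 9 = (x - 3)*(x + 3)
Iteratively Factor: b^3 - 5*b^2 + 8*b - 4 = (b - 1)*(b^2 - 4*b + 4) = (b - 2)*(b - 1)*(b - 2)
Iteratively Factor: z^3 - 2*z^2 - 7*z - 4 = (z - 4)*(z^2 + 2*z + 1) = (z - 4)*(z + 1)*(z + 1)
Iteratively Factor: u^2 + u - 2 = (u + 2)*(u - 1)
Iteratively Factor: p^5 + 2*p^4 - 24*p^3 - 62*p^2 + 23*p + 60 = (p + 3)*(p^4 - p^3 - 21*p^2 + p + 20) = (p - 1)*(p + 3)*(p^3 - 21*p - 20) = (p - 1)*(p + 3)*(p + 4)*(p^2 - 4*p - 5) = (p - 1)*(p + 1)*(p + 3)*(p + 4)*(p - 5)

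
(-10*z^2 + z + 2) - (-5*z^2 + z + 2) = -5*z^2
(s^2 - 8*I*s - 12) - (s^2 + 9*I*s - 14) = -17*I*s + 2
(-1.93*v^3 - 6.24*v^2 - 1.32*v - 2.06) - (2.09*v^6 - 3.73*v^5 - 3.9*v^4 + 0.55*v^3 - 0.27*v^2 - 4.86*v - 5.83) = -2.09*v^6 + 3.73*v^5 + 3.9*v^4 - 2.48*v^3 - 5.97*v^2 + 3.54*v + 3.77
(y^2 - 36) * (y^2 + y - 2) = y^4 + y^3 - 38*y^2 - 36*y + 72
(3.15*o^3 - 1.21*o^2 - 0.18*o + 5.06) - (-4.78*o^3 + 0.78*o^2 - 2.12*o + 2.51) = 7.93*o^3 - 1.99*o^2 + 1.94*o + 2.55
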